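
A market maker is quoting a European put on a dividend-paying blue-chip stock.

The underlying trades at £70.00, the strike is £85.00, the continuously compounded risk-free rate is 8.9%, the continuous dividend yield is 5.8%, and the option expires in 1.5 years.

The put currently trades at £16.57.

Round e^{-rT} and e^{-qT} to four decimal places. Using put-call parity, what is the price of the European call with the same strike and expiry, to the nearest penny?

£6.36

exp(−qT) = exp(−0.058·1.5) = 0.9167;  exp(−rT) = exp(−0.089·1.5) = 0.8750
Put-call parity: C − P = S·e^(−qT) − K·e^(−rT) = 70·0.9167 − 85·0.8750 = 64.1690 − 74.3750 = -10.2060
C = P + (C − P) = 16.57 + (-10.2060) = 6.3640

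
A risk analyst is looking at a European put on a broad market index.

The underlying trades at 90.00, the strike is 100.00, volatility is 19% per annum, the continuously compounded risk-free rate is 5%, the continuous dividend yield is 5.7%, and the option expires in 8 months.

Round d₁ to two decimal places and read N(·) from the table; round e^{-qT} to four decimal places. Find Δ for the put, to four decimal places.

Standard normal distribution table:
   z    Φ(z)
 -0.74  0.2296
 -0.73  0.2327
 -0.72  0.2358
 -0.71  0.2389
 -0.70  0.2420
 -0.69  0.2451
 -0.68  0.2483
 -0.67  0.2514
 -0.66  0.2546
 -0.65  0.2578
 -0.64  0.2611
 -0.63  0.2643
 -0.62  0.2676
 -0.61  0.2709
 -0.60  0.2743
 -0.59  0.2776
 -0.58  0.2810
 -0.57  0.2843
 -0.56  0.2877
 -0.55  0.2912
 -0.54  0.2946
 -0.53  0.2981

σ√T = 0.19 × 0.8165 = 0.1551
ln(S/K) + (r − q + σ²/2)T = ln(90/100) + (0.05 − 0.057 + 0.19²/2)·0.6667 = -0.1054 + 0.0074 = -0.0980
d₁ = -0.0980 / 0.1551 = -0.6317 → -0.63
N(d₁) = N(-0.63) = 0.2643
Δ_put = e^(−qT)·(N(d₁) − 1) = 0.9627·(0.2643 − 1) = -0.7083

-0.7083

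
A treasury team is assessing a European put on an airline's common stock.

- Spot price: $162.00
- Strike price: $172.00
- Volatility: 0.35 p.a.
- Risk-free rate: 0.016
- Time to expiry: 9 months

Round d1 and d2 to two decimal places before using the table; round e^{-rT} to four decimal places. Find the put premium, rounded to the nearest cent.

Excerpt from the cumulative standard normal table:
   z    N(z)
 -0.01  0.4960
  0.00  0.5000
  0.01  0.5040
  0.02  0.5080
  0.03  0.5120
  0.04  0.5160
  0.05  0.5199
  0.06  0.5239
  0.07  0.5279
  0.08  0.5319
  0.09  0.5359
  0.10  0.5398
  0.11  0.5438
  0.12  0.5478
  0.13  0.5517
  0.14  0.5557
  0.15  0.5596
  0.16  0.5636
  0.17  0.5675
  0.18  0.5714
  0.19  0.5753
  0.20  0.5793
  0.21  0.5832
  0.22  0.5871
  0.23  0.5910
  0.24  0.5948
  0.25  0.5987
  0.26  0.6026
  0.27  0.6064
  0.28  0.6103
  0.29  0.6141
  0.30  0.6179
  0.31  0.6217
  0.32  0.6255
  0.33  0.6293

σ√T = 0.35 × 0.8660 = 0.3031
d₁ = [ln(162/172) + (0.016 + 0.35²/2)·0.75] / 0.3031 = [-0.0599 + 0.0579] / 0.3031 = -0.0065 ≈ -0.01
d₂ = d₁ − σ√T = -0.0065 − 0.3031 = -0.3096 ≈ -0.31
e^(−rT) = e^(−0.016·0.75) = 0.9881
N(−d₂) = N(0.31) = 0.6217;  N(−d₁) = N(0.01) = 0.5040
P = 172·0.9881·0.6217 − 162·0.5040 = 105.6599 − 81.6480 = 24.0119

$24.01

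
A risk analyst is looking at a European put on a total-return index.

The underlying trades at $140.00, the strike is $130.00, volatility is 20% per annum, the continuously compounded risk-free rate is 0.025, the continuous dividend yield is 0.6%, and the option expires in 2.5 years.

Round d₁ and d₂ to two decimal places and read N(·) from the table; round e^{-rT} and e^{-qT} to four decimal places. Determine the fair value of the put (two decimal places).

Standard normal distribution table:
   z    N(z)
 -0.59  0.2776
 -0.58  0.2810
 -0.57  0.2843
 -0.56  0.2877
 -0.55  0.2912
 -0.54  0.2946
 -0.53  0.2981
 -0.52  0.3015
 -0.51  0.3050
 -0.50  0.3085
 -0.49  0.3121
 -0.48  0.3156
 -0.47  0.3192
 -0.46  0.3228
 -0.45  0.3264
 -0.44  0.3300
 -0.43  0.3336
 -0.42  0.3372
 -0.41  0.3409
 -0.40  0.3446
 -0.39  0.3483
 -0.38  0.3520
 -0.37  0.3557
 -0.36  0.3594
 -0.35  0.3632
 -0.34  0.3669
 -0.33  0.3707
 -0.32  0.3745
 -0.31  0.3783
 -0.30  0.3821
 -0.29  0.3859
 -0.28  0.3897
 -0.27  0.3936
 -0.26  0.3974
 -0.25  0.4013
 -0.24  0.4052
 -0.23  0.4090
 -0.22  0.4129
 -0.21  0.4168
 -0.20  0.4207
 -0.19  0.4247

σ√T = 0.2 × 1.5811 = 0.3162
d₁ = [ln(140/130) + (0.025 − 0.006 + ½·0.2²)·2.5] / (σ√T) = (0.0741 + 0.0975) / 0.3162 = 0.5427 ⇒ 0.54
d₂ = 0.5427 − 0.3162 = 0.2264 ⇒ 0.23
e^(−qT) = e^(−0.006·2.5) = 0.9851;  e^(−rT) = e^(−0.025·2.5) = 0.9394
N(−d₂) = N(-0.23) = 0.4090;  N(−d₁) = N(-0.54) = 0.2946
P = 130·0.9394·0.4090 − 140·0.9851·0.2946 = 49.9479 − 40.6295 = 9.3184

$9.32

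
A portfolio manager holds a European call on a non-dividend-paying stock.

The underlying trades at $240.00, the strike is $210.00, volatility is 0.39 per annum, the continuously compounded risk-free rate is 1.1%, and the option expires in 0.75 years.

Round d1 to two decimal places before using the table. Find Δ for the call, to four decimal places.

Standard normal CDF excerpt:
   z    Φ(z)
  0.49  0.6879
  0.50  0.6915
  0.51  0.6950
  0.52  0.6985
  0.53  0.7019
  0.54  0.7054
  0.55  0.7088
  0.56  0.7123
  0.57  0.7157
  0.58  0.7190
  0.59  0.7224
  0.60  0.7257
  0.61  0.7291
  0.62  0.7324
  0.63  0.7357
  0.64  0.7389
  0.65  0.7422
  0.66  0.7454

σ√T = 0.39·√0.75 = 0.3377
d₁ = [ln(240/210) + (0.011 + 0.39²/2)·0.75] / 0.3377 = [0.1335 + 0.0653] / 0.3377 = 0.5887 ⇒ 0.59
N(d₁) = N(0.59) = 0.7224
Δ_call = N(d₁) = 0.7224

0.7224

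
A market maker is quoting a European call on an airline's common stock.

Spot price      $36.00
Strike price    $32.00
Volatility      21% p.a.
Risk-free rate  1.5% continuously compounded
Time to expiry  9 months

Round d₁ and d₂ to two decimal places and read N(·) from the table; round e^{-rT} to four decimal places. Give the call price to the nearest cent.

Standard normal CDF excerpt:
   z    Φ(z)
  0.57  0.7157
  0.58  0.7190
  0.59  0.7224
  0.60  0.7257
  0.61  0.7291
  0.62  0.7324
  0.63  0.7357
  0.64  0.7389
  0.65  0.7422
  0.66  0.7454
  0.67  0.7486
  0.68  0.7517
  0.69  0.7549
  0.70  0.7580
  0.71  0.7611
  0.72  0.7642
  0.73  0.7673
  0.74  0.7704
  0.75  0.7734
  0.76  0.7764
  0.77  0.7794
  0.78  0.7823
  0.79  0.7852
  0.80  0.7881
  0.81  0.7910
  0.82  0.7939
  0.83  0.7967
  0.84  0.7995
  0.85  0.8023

σ√T = 0.21·√0.75 = 0.1819
d₁ = [ln(36/32) + (0.015 + ½·0.21²)·0.75] / (σ√T) = (0.1178 + 0.0278) / 0.1819 = 0.8004 ⇒ 0.80
d₂ = 0.8004 − 0.1819 = 0.6186 ⇒ 0.62
exp(−rT) = exp(−0.015·0.75) = 0.9888
N(d₁) = N(0.80) = 0.7881;  N(d₂) = N(0.62) = 0.7324
C = 36·0.7881 − 32·0.9888·0.7324 = 28.3716 − 23.1743 = 5.1973

$5.20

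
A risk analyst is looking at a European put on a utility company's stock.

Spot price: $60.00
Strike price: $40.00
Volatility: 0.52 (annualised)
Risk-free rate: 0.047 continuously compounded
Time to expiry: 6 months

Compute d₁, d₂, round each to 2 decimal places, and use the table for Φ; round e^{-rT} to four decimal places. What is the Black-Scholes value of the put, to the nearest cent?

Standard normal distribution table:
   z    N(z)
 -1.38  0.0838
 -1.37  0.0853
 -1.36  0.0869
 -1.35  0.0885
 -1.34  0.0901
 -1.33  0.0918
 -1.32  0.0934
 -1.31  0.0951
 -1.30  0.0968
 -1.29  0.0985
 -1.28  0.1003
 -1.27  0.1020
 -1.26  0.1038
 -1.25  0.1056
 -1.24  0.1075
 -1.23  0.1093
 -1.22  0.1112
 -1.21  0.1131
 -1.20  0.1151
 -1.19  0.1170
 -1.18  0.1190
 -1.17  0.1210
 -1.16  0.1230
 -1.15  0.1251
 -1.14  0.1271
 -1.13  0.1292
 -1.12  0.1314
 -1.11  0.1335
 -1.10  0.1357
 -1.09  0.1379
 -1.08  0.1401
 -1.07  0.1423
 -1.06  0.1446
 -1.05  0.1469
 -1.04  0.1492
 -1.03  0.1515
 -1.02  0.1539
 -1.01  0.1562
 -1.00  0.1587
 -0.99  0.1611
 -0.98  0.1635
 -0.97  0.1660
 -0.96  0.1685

$1.08

σ√T = 0.52 × 0.7071 = 0.3677
d₁ = [ln(60/40) + (0.047 + ½·0.52²)·0.5] / (σ√T) = (0.4055 + 0.0911) / 0.3677 = 1.3505 which rounds to 1.35
d₂ = 1.3505 − 0.3677 = 0.9828 which rounds to 0.98
exp(−rT) = exp(−0.047·0.5) = 0.9768
P = 40·0.9768·N(-0.98) − 60·N(-1.35) = 40·0.9768·0.1635 − 60·0.0885 = 6.3883 − 5.3100 = 1.0783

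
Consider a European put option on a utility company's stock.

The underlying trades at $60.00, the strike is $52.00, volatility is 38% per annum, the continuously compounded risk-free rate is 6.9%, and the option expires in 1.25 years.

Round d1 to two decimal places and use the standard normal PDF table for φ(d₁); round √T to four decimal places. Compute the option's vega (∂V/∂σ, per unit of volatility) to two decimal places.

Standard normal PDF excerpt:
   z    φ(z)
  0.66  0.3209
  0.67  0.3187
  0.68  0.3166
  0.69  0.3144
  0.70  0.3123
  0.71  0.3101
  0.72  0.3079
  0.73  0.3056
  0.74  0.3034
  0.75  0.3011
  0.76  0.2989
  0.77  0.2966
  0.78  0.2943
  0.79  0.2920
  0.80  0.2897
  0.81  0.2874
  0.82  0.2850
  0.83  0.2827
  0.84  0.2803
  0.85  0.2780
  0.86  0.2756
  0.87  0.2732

20.20

σ√T = 0.38 × 1.1180 = 0.4249
ln(S/K) + (r + σ²/2)T = ln(60/52) + (0.069 + 0.38²/2)·1.25 = 0.1431 + 0.1765 = 0.3196
d₁ = 0.3196 / 0.4249 = 0.7523 which rounds to 0.75
√T = √1.25 = 1.1180
φ(d₁) = φ(0.75) = 0.3011
vega = S·φ(d₁)·√T = 60·0.3011·1.1180 = 20.1978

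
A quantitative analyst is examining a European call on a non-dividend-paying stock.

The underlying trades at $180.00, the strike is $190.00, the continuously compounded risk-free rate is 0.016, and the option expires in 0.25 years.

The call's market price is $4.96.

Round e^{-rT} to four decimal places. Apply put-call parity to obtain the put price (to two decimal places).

e^(−rT) = e^(−0.016·0.25) = 0.9960
Put-call parity: C − P = S − K·e^(−rT) = 180 − 190·0.9960 = 180 − 189.2400 = -9.2400
P = C − (C − P) = 4.96 − (-9.2400) = 14.2000

$14.20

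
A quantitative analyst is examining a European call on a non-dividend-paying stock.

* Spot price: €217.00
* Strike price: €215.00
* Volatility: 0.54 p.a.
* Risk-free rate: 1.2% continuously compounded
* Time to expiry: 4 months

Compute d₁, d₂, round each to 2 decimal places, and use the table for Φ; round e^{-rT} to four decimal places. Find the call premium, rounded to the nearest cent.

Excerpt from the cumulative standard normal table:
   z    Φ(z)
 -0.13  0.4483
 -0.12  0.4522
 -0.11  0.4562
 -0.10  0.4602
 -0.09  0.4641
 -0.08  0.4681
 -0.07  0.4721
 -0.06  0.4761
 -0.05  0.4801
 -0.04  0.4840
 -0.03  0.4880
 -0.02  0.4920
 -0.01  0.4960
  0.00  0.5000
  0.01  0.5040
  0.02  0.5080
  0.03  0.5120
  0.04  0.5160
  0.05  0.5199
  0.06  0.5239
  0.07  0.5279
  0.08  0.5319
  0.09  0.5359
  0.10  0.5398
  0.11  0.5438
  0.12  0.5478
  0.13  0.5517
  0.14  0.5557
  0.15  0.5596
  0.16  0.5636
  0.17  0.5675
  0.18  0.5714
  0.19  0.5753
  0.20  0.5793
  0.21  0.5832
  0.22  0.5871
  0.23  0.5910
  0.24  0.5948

€28.02

σ√T = 0.54 × 0.5774 = 0.3118
d₁ = [ln(217/215) + (0.012 + 0.54²/2)·0.3333] / 0.3118 = [0.0093 + 0.0526] / 0.3118 = 0.1984 ≈ 0.20
d₂ = d₁ − σ√T = 0.1984 − 0.3118 = -0.1134 ≈ -0.11
e^(−rT) = e^(−0.012·0.3333) = 0.9960
C = 217·N(0.20) − 215·0.9960·N(-0.11) = 217·0.5793 − 215·0.9960·0.4562 = 125.7081 − 97.6907 = 28.0174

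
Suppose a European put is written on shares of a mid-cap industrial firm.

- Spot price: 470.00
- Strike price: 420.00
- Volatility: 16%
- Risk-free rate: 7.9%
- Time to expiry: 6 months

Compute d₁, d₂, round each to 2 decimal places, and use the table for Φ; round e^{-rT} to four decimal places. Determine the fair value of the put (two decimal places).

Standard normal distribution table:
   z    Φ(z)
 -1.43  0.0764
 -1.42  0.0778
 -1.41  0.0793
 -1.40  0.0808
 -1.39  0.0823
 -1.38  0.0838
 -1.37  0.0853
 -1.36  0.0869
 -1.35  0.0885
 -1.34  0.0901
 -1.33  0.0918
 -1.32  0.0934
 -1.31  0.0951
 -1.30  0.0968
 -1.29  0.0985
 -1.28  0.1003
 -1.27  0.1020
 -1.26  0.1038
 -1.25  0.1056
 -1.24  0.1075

σ√T = 0.16·√0.5 = 0.1131
d₁ = [ln(470/420) + (0.079 + 0.16²/2)·0.5] / 0.1131 = [0.1125 + 0.0459] / 0.1131 = 1.3999 ≈ 1.40
d₂ = d₁ − σ√T = 1.3999 − 0.1131 = 1.2867 ≈ 1.29
e^(−rT) = e^(−0.079·0.5) = 0.9613
P = 420·0.9613·N(-1.29) − 470·N(-1.40) = 420·0.9613·0.0985 − 470·0.0808 = 39.7690 − 37.9760 = 1.7930

1.79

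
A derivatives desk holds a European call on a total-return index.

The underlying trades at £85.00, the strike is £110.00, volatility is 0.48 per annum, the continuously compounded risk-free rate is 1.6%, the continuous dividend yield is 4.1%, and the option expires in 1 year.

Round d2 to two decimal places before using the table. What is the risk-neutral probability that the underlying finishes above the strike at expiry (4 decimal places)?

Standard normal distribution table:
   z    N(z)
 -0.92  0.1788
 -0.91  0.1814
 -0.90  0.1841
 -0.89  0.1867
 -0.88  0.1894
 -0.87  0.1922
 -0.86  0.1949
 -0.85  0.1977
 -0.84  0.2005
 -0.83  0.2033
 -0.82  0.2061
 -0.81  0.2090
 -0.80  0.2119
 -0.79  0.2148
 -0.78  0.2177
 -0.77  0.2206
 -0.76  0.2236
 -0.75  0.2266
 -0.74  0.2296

σ√T = 0.48 × 1.0000 = 0.4800
d₁ = [ln(85/110) + (0.016 − 0.041 + ½·0.48²)·1] / (σ√T) = (-0.2578 + 0.0902) / 0.4800 = -0.3492 ≈ -0.35
d₂ = -0.3492 − 0.4800 = -0.8292 ≈ -0.83
Risk-neutral Pr[S_T > K] = N(d₂) = N(-0.83) = 0.2033

0.2033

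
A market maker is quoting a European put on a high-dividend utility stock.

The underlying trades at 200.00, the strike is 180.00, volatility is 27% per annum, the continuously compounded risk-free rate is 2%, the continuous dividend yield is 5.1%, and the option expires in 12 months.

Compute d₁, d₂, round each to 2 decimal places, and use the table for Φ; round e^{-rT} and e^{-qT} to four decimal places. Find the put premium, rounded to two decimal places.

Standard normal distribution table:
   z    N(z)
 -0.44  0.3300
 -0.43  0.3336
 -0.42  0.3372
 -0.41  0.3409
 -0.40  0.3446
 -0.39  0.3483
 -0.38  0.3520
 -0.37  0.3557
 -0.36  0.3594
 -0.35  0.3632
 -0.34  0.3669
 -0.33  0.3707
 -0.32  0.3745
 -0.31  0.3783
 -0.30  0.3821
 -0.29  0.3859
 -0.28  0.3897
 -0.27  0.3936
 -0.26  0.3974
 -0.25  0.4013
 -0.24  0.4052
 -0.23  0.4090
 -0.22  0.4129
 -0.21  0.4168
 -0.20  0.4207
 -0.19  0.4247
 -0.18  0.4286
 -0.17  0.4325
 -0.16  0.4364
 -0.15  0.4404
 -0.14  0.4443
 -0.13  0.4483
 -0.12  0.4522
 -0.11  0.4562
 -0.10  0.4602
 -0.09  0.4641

σ√T = 0.27·√1 = 0.2700
ln(S/K) + (r − q + σ²/2)T = ln(200/180) + (0.02 − 0.051 + 0.27²/2)·1 = 0.1054 + 0.0055 = 0.1108
d₁ = 0.1108 / 0.2700 = 0.4104 → 0.41
d₂ = d₁ − σ√T = 0.4104 − 0.2700 = 0.1404 → 0.14
exp(−qT) = exp(−0.051·1) = 0.9503;  exp(−rT) = exp(−0.02·1) = 0.9802
P = 180·0.9802·N(-0.14) − 200·0.9503·N(-0.41) = 180·0.9802·0.4443 − 200·0.9503·0.3409 = 78.3905 − 64.7915 = 13.5991

13.60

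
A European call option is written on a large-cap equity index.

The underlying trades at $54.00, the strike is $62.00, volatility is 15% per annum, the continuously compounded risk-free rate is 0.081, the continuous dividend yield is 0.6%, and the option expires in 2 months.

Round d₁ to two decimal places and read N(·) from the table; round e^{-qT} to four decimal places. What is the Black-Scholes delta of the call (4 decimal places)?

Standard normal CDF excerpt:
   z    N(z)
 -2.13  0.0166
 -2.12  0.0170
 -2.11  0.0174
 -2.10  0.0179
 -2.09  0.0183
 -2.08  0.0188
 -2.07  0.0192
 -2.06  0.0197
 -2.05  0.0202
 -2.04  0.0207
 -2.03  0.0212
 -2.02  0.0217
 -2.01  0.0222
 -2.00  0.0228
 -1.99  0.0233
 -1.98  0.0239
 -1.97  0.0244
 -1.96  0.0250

σ√T = 0.15·√0.1667 = 0.0612
d₁ = [ln(54/62) + (0.081 − 0.006 + ½·0.15²)·0.1667] / (σ√T) = (-0.1382 + 0.0144) / 0.0612 = -2.0212 ≈ -2.02
N(d₁) = N(-2.02) = 0.0217
Δ_call = exp(−qT)·N(d₁) = 0.9990·0.0217 = 0.0217

0.0217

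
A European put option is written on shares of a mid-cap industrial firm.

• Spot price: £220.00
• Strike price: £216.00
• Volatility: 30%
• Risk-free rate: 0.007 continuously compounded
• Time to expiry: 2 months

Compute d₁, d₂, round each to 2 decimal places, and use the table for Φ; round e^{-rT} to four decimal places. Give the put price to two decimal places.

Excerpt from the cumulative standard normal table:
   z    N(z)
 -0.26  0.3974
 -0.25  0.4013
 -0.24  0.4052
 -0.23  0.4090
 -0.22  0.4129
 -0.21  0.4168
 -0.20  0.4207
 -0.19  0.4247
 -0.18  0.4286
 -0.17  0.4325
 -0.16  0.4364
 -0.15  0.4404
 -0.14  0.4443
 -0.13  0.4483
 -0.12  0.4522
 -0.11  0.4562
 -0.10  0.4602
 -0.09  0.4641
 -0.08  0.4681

σ√T = 0.3·√0.1667 = 0.1225
d₁ = [ln(220/216) + (0.007 + ½·0.3²)·0.1667] / (σ√T) = (0.0183 + 0.0087) / 0.1225 = 0.2206 ≈ 0.22
d₂ = 0.2206 − 0.1225 = 0.0981 ≈ 0.10
exp(−rT) = exp(−0.007·0.1667) = 0.9988
N(−d₂) = N(-0.10) = 0.4602;  N(−d₁) = N(-0.22) = 0.4129
P = 216·0.9988·0.4602 − 220·0.4129 = 99.2839 − 90.8380 = 8.4459

£8.45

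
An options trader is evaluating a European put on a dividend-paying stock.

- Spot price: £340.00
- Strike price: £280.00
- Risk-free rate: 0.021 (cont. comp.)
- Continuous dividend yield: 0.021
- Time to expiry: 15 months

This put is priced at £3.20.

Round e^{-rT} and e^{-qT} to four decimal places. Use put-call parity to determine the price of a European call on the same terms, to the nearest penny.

£61.65

exp(−qT) = exp(−0.021·1.25) = 0.9741;  exp(−rT) = exp(−0.021·1.25) = 0.9741
Put-call parity: C − P = S·e^(−qT) − K·e^(−rT) = 340·0.9741 − 280·0.9741 = 331.1940 − 272.7480 = 58.4460
C = P + (C − P) = 3.20 + (58.4460) = 61.6460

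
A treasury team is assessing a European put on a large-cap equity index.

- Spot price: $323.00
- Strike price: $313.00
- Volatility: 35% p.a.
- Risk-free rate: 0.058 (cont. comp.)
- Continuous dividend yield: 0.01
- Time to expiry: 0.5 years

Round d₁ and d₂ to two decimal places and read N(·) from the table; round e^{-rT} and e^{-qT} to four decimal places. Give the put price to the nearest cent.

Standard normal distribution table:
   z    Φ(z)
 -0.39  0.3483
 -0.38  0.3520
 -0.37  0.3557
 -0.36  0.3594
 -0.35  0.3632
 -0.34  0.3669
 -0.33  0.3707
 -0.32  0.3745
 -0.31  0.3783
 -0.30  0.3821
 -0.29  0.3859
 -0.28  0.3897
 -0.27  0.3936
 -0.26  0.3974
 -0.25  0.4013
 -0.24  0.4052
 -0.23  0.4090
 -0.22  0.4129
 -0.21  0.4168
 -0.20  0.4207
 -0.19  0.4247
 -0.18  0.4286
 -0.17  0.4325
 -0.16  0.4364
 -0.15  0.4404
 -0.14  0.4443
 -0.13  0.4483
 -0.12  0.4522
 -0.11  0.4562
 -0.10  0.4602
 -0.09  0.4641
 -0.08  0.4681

σ√T = 0.35·√0.5 = 0.2475
d₁ = [ln(323/313) + (0.058 − 0.01 + ½·0.35²)·0.5] / (σ√T) = (0.0314 + 0.0546) / 0.2475 = 0.3478 which rounds to 0.35
d₂ = 0.3478 − 0.2475 = 0.1003 which rounds to 0.10
exp(−qT) = exp(−0.01·0.5) = 0.9950;  exp(−rT) = exp(−0.058·0.5) = 0.9714
N(−d₂) = N(-0.10) = 0.4602;  N(−d₁) = N(-0.35) = 0.3632
P = 313·0.9714·0.4602 − 323·0.9950·0.3632 = 139.9230 − 116.7270 = 23.1959

$23.20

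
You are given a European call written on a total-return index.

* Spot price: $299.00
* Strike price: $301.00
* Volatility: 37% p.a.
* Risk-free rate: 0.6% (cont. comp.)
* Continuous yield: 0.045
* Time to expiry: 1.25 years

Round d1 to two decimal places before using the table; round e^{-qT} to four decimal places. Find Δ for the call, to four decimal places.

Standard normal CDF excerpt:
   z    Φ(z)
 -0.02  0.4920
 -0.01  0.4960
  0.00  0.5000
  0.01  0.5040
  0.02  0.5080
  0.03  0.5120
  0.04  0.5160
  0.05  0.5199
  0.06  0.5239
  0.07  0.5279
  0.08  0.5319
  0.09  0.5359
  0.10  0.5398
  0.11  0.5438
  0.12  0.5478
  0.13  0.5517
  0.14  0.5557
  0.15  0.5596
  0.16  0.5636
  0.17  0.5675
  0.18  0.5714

0.4990

σ√T = 0.37 × 1.1180 = 0.4137
d₁ = [ln(299/301) + (0.006 − 0.045 + ½·0.37²)·1.25] / (σ√T) = (-0.0067 + 0.0368) / 0.4137 = 0.0729 ≈ 0.07
N(d₁) = N(0.07) = 0.5279
Δ_call = exp(−qT)·N(d₁) = 0.9453·0.5279 = 0.4990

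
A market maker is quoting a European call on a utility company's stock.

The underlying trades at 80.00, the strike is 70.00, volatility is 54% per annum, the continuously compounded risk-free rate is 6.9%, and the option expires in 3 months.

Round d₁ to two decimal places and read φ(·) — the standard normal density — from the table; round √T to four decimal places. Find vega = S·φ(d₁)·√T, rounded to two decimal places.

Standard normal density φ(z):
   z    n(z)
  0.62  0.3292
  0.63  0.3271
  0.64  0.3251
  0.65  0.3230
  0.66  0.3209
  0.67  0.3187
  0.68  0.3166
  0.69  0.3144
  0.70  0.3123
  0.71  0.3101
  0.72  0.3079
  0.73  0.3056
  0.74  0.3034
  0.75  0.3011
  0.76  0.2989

12.58

T = 0.25;  σ√T = 0.2700
ln(S/K) + (r + σ²/2)T = ln(80/70) + (0.069 + 0.54²/2)·0.25 = 0.1335 + 0.0537 = 0.1872
d₁ = 0.1872 / 0.2700 = 0.6934 which rounds to 0.69
√T = √0.25 = 0.5000
φ(d₁) = φ(0.69) = 0.3144
vega = S·φ(d₁)·√T = 80·0.3144·0.5000 = 12.5760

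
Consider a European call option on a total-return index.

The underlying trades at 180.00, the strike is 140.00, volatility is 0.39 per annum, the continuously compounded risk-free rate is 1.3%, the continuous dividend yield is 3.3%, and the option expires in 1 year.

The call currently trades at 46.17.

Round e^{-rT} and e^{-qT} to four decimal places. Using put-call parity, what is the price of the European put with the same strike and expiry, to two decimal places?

exp(−qT) = exp(−0.033·1) = 0.9675;  exp(−rT) = exp(−0.013·1) = 0.9871
Put-call parity: C − P = S·e^(−qT) − K·e^(−rT) = 180·0.9675 − 140·0.9871 = 174.1500 − 138.1940 = 35.9560
P = C − (C − P) = 46.17 − (35.9560) = 10.2140

10.21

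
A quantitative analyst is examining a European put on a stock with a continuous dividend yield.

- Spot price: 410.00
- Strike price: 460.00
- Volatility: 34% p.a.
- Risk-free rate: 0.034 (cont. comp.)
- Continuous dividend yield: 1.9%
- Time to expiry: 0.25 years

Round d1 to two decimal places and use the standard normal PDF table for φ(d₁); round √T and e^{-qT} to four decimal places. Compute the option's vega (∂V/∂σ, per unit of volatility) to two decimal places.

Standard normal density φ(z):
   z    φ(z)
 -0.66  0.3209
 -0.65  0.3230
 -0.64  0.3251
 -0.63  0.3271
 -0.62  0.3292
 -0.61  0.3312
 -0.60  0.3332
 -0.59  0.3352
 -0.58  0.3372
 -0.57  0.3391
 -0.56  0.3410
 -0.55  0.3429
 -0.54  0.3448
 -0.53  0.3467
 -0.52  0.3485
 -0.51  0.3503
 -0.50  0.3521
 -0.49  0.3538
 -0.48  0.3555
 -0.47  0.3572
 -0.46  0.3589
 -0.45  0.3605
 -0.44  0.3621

T = 0.25;  σ√T = 0.1700
d₁ = [ln(410/460) + (0.034 − 0.019 + 0.34²/2)·0.25] / 0.1700 = [-0.1151 + 0.0182] / 0.1700 = -0.5698 → -0.57
√T = √0.25 = 0.5000
φ(d₁) = φ(-0.57) = 0.3391
e^(−qT) = e^(−0.019·0.25) = 0.9953
vega = S·e^(−qT)·φ(d₁)·√T = 410·0.9953·0.3391·0.5000 = 69.1888

69.19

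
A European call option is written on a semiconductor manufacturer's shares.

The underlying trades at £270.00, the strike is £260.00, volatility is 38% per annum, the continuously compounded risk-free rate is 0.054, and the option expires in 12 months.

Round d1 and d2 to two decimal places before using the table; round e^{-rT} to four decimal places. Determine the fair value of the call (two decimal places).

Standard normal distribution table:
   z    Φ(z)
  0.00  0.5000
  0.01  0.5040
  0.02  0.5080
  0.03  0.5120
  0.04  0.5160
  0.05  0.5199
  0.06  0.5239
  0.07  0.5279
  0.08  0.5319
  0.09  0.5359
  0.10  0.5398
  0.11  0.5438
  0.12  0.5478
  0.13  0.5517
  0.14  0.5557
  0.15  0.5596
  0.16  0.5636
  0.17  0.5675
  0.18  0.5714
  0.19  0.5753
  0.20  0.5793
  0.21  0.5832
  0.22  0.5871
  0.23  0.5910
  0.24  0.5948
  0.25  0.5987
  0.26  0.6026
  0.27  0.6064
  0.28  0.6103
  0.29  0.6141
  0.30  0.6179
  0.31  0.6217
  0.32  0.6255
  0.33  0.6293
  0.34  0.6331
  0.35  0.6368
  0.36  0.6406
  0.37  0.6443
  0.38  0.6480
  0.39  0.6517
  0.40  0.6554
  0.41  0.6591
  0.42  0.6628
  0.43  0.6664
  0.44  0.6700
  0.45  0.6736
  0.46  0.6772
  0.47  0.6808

σ√T = 0.38·√1 = 0.3800
d₁ = [ln(270/260) + (0.054 + 0.38²/2)·1] / 0.3800 = [0.0377 + 0.1262] / 0.3800 = 0.4314 → 0.43
d₂ = d₁ − σ√T = 0.4314 − 0.3800 = 0.0514 → 0.05
e^(−rT) = e^(−0.054·1) = 0.9474
N(d₁) = N(0.43) = 0.6664;  N(d₂) = N(0.05) = 0.5199
C = 270·0.6664 − 260·0.9474·0.5199 = 179.9280 − 128.0638 = 51.8642

£51.86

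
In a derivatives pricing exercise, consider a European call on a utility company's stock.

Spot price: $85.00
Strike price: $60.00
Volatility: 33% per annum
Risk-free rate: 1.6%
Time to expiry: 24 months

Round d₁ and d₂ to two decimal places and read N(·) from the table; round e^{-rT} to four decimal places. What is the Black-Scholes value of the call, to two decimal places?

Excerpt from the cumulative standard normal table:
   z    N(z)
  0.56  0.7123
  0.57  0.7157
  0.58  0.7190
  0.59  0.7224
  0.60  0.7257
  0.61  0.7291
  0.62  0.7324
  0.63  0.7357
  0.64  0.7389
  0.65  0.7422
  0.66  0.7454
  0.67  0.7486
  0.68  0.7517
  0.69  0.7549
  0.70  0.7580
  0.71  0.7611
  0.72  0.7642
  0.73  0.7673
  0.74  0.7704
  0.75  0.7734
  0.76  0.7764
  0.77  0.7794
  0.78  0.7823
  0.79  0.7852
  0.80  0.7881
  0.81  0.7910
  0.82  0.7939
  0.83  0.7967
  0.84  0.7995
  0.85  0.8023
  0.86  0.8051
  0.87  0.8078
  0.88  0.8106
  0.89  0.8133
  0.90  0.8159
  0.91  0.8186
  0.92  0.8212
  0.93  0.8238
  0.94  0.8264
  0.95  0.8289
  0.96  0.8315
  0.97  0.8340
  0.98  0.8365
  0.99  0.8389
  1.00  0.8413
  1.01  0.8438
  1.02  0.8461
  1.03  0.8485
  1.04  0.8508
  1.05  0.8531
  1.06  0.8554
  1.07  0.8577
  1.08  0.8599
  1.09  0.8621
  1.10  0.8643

σ√T = 0.33 × 1.4142 = 0.4667
d₁ = [ln(85/60) + (0.016 + ½·0.33²)·2] / (σ√T) = (0.3483 + 0.1409) / 0.4667 = 1.0482 which rounds to 1.05
d₂ = 1.0482 − 0.4667 = 0.5816 which rounds to 0.58
exp(−rT) = exp(−0.016·2) = 0.9685
N(d₁) = N(1.05) = 0.8531;  N(d₂) = N(0.58) = 0.7190
C = 85·0.8531 − 60·0.9685·0.7190 = 72.5135 − 41.7811 = 30.7324

$30.73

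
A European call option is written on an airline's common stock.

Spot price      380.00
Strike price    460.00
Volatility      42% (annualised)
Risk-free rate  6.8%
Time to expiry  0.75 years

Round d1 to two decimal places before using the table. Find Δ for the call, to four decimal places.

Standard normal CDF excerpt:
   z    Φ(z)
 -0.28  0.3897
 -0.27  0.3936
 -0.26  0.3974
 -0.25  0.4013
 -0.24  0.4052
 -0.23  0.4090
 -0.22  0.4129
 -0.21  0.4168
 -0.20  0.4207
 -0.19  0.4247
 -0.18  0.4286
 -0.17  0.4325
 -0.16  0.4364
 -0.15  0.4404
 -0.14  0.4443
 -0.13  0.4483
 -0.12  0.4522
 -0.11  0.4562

T = 0.75;  σ√T = 0.3637
d₁ = [ln(380/460) + (0.068 + 0.42²/2)·0.75] / 0.3637 = [-0.1911 + 0.1172] / 0.3637 = -0.2032 ≈ -0.20
N(d₁) = N(-0.20) = 0.4207
Δ_call = N(d₁) = 0.4207

0.4207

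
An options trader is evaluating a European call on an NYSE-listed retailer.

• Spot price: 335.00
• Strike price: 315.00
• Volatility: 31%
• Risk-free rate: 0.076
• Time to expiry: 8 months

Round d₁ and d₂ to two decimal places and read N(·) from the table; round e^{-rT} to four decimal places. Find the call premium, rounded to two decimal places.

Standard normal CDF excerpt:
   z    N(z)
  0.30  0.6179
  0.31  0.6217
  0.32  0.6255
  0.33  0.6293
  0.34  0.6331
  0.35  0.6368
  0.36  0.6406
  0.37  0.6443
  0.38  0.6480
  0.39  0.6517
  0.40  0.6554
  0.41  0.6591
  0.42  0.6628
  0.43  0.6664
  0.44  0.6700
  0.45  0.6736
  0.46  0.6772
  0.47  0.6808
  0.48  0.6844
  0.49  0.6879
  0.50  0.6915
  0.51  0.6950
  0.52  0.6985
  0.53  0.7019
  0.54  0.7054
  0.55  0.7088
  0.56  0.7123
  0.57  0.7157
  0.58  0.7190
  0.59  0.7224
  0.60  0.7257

T = 0.6667;  σ√T = 0.2531
d₁ = [ln(335/315) + (0.076 + ½·0.31²)·0.6667] / (σ√T) = (0.0616 + 0.0827) / 0.2531 = 0.5699 ⇒ 0.57
d₂ = 0.5699 − 0.2531 = 0.3168 ⇒ 0.32
e^(−rT) = e^(−0.076·0.6667) = 0.9506
C = 335·N(0.57) − 315·0.9506·N(0.32) = 335·0.7157 − 315·0.9506·0.6255 = 239.7595 − 187.2991 = 52.4604

52.46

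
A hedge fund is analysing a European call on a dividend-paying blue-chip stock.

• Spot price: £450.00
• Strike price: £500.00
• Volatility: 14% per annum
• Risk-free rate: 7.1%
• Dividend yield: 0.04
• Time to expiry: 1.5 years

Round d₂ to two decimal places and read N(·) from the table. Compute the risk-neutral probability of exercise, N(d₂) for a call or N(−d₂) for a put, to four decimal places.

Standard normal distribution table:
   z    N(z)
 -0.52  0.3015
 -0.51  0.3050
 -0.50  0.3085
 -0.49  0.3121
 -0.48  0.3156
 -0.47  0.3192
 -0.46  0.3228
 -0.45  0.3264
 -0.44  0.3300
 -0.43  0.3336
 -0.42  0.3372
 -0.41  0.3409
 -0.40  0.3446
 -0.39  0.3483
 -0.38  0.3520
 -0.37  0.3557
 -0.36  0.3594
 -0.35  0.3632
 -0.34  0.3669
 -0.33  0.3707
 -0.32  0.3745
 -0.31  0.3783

σ√T = 0.14·√1.5 = 0.1715
ln(S/K) + (r − q + σ²/2)T = ln(450/500) + (0.071 − 0.04 + 0.14²/2)·1.5 = -0.1054 + 0.0612 = -0.0442
d₁ = -0.0442 / 0.1715 = -0.2575 ≈ -0.26
d₂ = d₁ − σ√T = -0.2575 − 0.1715 = -0.4290 ≈ -0.43
Pr(exercise) under Q = N(d₂) = 0.3336

0.3336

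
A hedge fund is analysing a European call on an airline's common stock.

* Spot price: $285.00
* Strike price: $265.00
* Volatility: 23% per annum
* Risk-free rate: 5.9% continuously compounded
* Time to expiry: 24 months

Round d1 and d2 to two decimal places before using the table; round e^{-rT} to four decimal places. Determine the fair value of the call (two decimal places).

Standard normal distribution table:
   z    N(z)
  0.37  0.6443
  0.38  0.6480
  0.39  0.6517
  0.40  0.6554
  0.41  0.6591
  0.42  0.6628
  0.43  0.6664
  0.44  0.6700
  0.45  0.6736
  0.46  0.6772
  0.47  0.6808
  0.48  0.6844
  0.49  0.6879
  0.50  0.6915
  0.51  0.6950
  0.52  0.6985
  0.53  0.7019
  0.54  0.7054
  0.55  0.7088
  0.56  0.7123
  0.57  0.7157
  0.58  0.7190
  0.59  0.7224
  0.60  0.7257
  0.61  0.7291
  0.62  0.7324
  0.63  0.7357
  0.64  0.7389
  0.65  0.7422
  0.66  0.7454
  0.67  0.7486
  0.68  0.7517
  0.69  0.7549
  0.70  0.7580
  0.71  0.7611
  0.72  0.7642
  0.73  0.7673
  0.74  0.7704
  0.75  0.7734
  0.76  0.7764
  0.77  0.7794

$64.33

T = 2;  σ√T = 0.3253
d₁ = [ln(285/265) + (0.059 + 0.23²/2)·2] / 0.3253 = [0.0728 + 0.1709] / 0.3253 = 0.7491 which rounds to 0.75
d₂ = d₁ − σ√T = 0.7491 − 0.3253 = 0.4238 which rounds to 0.42
exp(−rT) = exp(−0.059·2) = 0.8887
N(d₁) = N(0.75) = 0.7734;  N(d₂) = N(0.42) = 0.6628
C = 285·0.7734 − 265·0.8887·0.6628 = 220.4190 − 156.0930 = 64.3260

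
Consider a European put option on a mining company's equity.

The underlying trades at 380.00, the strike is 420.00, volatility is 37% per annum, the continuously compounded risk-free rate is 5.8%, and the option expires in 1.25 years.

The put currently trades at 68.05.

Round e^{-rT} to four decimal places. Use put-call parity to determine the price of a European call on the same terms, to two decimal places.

exp(−rT) = exp(−0.058·1.25) = 0.9301
Put-call parity: C − P = S − K·e^(−rT) = 380 − 420·0.9301 = 380 − 390.6420 = -10.6420
C = P + (C − P) = 68.05 + (-10.6420) = 57.4080

57.41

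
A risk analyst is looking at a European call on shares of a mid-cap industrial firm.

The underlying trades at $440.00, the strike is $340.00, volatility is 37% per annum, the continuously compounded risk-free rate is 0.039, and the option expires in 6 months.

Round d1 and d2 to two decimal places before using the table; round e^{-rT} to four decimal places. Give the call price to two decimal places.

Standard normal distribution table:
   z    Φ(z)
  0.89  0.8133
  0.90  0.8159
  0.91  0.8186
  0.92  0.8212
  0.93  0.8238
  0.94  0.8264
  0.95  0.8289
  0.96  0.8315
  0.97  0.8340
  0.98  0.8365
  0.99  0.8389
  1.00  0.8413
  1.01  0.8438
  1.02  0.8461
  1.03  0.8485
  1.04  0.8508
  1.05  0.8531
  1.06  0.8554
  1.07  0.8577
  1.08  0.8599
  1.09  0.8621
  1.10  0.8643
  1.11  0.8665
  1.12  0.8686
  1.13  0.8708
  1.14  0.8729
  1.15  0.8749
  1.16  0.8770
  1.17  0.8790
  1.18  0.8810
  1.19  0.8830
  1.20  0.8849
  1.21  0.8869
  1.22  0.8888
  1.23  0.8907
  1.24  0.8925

σ√T = 0.37 × 0.7071 = 0.2616
d₁ = [ln(440/340) + (0.039 + 0.37²/2)·0.5] / 0.2616 = [0.2578 + 0.0537] / 0.2616 = 1.1908 ⇒ 1.19
d₂ = d₁ − σ√T = 1.1908 − 0.2616 = 0.9292 ⇒ 0.93
exp(−rT) = exp(−0.039·0.5) = 0.9807
N(d₁) = N(1.19) = 0.8830;  N(d₂) = N(0.93) = 0.8238
C = 440·0.8830 − 340·0.9807·0.8238 = 388.5200 − 274.6862 = 113.8338

$113.83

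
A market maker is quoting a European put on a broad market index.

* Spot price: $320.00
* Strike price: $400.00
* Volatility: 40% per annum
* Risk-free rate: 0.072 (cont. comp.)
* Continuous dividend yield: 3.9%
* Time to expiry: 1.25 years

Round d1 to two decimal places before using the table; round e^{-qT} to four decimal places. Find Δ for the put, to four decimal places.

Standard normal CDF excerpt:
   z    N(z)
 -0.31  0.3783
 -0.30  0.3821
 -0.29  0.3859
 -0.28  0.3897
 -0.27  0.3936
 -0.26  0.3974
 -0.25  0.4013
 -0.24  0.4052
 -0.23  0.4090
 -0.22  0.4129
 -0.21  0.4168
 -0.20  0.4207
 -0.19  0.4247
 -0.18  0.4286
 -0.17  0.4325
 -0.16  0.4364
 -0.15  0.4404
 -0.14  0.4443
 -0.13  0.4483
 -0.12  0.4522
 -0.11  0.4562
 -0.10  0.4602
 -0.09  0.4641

T = 1.25;  σ√T = 0.4472
d₁ = [ln(320/400) + (0.072 − 0.039 + 0.4²/2)·1.25] / 0.4472 = [-0.2231 + 0.1413] / 0.4472 = -0.1831 which rounds to -0.18
N(d₁) = N(-0.18) = 0.4286
Δ_put = e^(−qT)·(N(d₁) − 1) = 0.9524·(0.4286 − 1) = -0.5442

-0.5442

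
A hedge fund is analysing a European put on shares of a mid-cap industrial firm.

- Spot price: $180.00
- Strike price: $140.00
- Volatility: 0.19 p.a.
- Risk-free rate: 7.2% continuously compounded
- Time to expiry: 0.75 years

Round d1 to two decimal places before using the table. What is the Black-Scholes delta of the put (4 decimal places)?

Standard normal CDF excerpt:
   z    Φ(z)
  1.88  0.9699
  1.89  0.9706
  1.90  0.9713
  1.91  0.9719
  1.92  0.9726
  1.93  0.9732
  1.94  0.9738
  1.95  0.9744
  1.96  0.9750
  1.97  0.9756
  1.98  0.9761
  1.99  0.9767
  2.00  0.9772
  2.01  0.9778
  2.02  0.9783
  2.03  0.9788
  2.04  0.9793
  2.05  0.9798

σ√T = 0.19·√0.75 = 0.1645
d₁ = [ln(180/140) + (0.072 + 0.19²/2)·0.75] / 0.1645 = [0.2513 + 0.0675] / 0.1645 = 1.9378 which rounds to 1.94
N(d₁) = N(1.94) = 0.9738
Δ_put = N(d₁) − 1 = 0.9738 − 1 = -0.0262

-0.0262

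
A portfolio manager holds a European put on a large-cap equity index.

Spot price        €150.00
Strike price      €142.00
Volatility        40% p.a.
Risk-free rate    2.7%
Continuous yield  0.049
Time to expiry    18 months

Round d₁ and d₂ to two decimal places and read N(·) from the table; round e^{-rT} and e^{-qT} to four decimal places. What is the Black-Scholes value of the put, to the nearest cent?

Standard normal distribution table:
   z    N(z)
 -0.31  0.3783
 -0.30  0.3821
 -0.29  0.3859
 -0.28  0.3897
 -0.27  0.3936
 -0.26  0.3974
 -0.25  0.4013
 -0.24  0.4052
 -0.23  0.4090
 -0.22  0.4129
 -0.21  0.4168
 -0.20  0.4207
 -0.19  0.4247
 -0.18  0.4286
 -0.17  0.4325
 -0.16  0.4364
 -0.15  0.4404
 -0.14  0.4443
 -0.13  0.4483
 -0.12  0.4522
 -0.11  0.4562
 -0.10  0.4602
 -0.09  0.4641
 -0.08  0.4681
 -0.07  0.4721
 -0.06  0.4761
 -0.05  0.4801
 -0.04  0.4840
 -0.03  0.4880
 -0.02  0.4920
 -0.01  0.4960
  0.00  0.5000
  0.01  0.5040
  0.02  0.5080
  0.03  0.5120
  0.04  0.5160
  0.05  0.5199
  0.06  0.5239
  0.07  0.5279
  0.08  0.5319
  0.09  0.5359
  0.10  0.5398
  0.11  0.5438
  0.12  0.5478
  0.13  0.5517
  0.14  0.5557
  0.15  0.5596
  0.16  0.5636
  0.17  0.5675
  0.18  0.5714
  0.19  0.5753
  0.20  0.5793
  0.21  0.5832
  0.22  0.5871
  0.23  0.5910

€25.21

σ√T = 0.4 × 1.2247 = 0.4899
d₁ = [ln(150/142) + (0.027 − 0.049 + 0.4²/2)·1.5] / 0.4899 = [0.0548 + 0.0870] / 0.4899 = 0.2895 ≈ 0.29
d₂ = d₁ − σ√T = 0.2895 − 0.4899 = -0.2004 ≈ -0.20
exp(−qT) = exp(−0.049·1.5) = 0.9291;  exp(−rT) = exp(−0.027·1.5) = 0.9603
N(−d₂) = N(0.20) = 0.5793;  N(−d₁) = N(-0.29) = 0.3859
P = 142·0.9603·0.5793 − 150·0.9291·0.3859 = 78.9949 − 53.7810 = 25.2139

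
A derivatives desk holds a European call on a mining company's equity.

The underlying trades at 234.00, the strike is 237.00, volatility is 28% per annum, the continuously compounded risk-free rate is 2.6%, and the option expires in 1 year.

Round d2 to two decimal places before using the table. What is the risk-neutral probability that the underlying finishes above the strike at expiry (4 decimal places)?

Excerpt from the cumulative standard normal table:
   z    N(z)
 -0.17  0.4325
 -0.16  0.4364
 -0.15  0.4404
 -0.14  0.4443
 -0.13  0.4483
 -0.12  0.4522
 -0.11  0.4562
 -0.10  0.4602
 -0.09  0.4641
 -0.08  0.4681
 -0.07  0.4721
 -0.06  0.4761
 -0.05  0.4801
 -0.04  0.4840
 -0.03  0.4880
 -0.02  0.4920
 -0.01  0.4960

0.4641

σ√T = 0.28 × 1.0000 = 0.2800
ln(S/K) + (r + σ²/2)T = ln(234/237) + (0.026 + 0.28²/2)·1 = -0.0127 + 0.0652 = 0.0525
d₁ = 0.0525 / 0.2800 = 0.1874 → 0.19
d₂ = d₁ − σ√T = 0.1874 − 0.2800 = -0.0926 → -0.09
Risk-neutral Pr[S_T > K] = N(d₂) = N(-0.09) = 0.4641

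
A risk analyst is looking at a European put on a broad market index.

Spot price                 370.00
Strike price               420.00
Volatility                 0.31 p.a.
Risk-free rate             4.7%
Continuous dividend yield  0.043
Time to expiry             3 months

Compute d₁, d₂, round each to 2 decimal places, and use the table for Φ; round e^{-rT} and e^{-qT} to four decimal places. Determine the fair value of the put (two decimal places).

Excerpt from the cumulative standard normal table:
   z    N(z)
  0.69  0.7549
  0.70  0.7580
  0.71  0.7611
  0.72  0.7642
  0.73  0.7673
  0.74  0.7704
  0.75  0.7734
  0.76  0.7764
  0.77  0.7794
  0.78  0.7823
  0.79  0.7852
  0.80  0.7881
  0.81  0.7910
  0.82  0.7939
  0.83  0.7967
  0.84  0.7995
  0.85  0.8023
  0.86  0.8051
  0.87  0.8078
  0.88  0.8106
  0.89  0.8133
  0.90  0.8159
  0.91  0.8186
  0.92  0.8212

σ√T = 0.31·√0.25 = 0.1550
d₁ = [ln(370/420) + (0.047 − 0.043 + 0.31²/2)·0.25] / 0.1550 = [-0.1268 + 0.0130] / 0.1550 = -0.7338 ≈ -0.73
d₂ = d₁ − σ√T = -0.7338 − 0.1550 = -0.8888 ≈ -0.89
exp(−qT) = exp(−0.043·0.25) = 0.9893;  exp(−rT) = exp(−0.047·0.25) = 0.9883
N(−d₂) = N(0.89) = 0.8133;  N(−d₁) = N(0.73) = 0.7673
P = 420·0.9883·0.8133 − 370·0.9893·0.7673 = 337.5894 − 280.8633 = 56.7262

56.73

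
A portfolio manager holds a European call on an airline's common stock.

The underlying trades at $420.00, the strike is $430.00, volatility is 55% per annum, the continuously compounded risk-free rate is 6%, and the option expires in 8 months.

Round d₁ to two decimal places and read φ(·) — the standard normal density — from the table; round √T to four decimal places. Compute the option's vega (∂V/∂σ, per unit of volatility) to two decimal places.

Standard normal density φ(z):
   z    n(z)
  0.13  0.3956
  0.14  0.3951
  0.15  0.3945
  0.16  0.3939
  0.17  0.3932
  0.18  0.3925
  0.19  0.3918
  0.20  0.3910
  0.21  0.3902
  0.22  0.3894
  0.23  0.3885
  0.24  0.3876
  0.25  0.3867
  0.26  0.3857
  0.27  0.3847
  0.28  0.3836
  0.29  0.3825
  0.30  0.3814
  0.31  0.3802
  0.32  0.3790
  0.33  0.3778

σ√T = 0.55 × 0.8165 = 0.4491
d₁ = [ln(420/430) + (0.06 + 0.55²/2)·0.6667] / 0.4491 = [-0.0235 + 0.1408] / 0.4491 = 0.2612 ⇒ 0.26
√T = √0.6667 = 0.8165
φ(d₁) = φ(0.26) = 0.3857
vega = S·φ(d₁)·√T = 420·0.3857·0.8165 = 132.2681
(Call and put vega coincide under Black-Scholes.)

132.27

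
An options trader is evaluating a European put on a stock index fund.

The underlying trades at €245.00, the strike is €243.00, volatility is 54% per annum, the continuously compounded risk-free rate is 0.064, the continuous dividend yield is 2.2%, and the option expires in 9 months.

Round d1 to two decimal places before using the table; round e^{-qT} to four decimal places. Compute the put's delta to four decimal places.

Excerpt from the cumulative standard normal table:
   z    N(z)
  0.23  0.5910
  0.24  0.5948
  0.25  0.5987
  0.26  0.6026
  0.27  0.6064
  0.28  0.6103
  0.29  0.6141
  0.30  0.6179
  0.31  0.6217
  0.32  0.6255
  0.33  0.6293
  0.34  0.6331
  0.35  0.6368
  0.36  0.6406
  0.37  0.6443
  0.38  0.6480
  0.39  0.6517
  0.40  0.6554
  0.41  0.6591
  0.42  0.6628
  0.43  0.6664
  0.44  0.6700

-0.3684

σ√T = 0.54 × 0.8660 = 0.4677
d₁ = [ln(245/243) + (0.064 − 0.022 + 0.54²/2)·0.75] / 0.4677 = [0.0082 + 0.1409] / 0.4677 = 0.3187 ≈ 0.32
N(d₁) = N(0.32) = 0.6255
Δ_put = e^(−qT)·(N(d₁) − 1) = 0.9836·(0.6255 − 1) = -0.3684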